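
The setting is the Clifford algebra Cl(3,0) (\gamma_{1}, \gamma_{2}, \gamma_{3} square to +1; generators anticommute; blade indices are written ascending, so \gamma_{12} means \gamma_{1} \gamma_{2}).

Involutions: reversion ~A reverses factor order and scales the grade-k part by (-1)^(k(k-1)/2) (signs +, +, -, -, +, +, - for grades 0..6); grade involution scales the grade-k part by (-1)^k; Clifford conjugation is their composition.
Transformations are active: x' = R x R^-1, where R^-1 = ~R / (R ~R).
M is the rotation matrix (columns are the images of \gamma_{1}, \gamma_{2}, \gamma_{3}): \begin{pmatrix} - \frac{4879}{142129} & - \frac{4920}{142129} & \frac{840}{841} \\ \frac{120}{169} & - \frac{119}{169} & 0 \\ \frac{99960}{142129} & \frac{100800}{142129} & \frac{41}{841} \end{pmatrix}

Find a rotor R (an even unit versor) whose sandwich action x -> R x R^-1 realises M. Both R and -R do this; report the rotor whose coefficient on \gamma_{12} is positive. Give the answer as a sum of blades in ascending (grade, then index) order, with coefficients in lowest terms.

Method: write R = a + b12*\gamma_{12} + b13*\gamma_{13} + b23*\gamma_{23} with a^2 + b12^2 + b13^2 + b23^2 = 1 (so R^-1 = ~R). Expanding the columns R e_j ~R gives tr M = 4a^2 - 1 and, from the antisymmetric part, M21 - M12 = -4a*b12, M13 - M31 = 4a*b13, M32 - M23 = -4a*b23.
Here tr M = -\frac{98029}{142129}, so a^2 = (1 + tr M)/4 = \frac{11025}{142129} and a = ±\frac{105}{377}. Taking a = \frac{105}{377}: M21 - M12 = \frac{105840}{142129}, M13 - M31 = \frac{42000}{142129}, M32 - M23 = \frac{100800}{142129}, giving b12 = -\frac{252}{377}, b13 = \frac{100}{377}, b23 = -\frac{240}{377}, i.e. R = \frac{105}{377} - \frac{252}{377} \gamma_{12} + \frac{100}{377} \gamma_{13} - \frac{240}{377} \gamma_{23}.
Its \gamma_{12} coefficient is negative, so report the other preimage -R.
Answer: -\frac{105}{377} + \frac{252}{377} \gamma_{12} - \frac{100}{377} \gamma_{13} + \frac{240}{377} \gamma_{23}. Uniqueness: Spin(3) -> SO(3) maps R and -R to the same rotation of trace -\frac{98029}{142129}; fixing the sign of the \gamma_{12} coefficient removes the ambiguity.


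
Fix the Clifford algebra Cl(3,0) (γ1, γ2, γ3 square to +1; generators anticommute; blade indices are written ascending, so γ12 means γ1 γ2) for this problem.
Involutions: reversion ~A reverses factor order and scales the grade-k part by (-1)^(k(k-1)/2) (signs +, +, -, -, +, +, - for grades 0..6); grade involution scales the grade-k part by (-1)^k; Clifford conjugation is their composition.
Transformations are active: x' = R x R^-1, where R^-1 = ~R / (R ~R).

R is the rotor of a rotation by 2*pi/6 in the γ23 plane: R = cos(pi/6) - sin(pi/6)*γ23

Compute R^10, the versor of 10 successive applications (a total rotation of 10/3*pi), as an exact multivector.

Half-angle bookkeeping: 10 applications in γ23 add up to rotor phase 10*pi/6 = 5*pi/3, so R^10 = cos(5*pi/3) - sin(5*pi/3)*γ23.
cos(5*pi/3) = 1/2 and sin(5*pi/3) = -sqrt(3)/2, so R^10 = 1/2 + sqrt(3)/2*γ23. The net rotation is 4/3*pi (after discarding 1 full turn, each of which contributes a factor -1 to the rotor); the rotor keeps the half-angle phase exactly.
Answer: 1/2 + sqrt(3)/2*γ23


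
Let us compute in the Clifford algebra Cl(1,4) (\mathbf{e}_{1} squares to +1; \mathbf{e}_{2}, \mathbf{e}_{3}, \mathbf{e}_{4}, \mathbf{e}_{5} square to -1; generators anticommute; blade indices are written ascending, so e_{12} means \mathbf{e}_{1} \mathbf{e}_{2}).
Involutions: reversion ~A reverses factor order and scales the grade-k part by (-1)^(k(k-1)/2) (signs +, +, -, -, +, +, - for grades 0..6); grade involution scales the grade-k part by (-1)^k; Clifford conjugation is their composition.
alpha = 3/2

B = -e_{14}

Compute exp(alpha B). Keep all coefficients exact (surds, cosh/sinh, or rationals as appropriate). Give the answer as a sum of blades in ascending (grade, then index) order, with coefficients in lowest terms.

B^2 = (-1)^2*(e_{14})^2 = 1*(+1) = 1 (a basis 2-blade squares to minus the product of its generators' squares).
B^2 = 1 — since the square is positive, the closed form is hyperbolic: l = 1, alpha*l = \frac{3}{2}, so exp(alpha B) = cosh(\frac{3}{2}) + (sinh(\frac{3}{2})/1)*B = \cosh{\left(\frac{3}{2} \right)} + (\sinh{\left(\frac{3}{2} \right)})*B.
Answer: \cosh{\left(\frac{3}{2} \right)} - \sinh{\left(\frac{3}{2} \right)} e_{14}


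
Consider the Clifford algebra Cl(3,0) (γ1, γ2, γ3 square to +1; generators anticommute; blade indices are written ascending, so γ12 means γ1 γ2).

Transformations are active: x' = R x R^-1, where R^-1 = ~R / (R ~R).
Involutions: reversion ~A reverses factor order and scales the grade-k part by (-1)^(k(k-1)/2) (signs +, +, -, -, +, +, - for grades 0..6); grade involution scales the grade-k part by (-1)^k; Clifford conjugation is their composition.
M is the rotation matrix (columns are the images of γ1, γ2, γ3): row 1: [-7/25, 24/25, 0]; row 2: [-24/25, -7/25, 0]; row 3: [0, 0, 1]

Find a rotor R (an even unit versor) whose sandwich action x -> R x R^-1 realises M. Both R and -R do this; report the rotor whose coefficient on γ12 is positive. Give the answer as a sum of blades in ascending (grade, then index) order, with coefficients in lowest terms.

Method: write R = a + b12*γ12 + b13*γ13 + b23*γ23 with a^2 + b12^2 + b13^2 + b23^2 = 1 (so R^-1 = ~R). Expanding the columns R e_j ~R gives tr M = 4a^2 - 1 and, from the antisymmetric part, M21 - M12 = -4a*b12, M13 - M31 = 4a*b13, M32 - M23 = -4a*b23.
Here tr M = 11/25, so a^2 = (1 + tr M)/4 = 9/25 and a = ±3/5. Taking a = 3/5: M21 - M12 = -48/25, M13 - M31 = 0, M32 - M23 = 0, giving b12 = 4/5, b13 = 0, b23 = 0, i.e. R = 3/5 + 4/5*γ12.
Its γ12 coefficient is already positive.
Answer: 3/5 + 4/5*γ12. Sheet selection: the two-to-one cover makes ±R indistinguishable at the matrix level (trace 11/25), so uniqueness comes from the required sign on γ12.


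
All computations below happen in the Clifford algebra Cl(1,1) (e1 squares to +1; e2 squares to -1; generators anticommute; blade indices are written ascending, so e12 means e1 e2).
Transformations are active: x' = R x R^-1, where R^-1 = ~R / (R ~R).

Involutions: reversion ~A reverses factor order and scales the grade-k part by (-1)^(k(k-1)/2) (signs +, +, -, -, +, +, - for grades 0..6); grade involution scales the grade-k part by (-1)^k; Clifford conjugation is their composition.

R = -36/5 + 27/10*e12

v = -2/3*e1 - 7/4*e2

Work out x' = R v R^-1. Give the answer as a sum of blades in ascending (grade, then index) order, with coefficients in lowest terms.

~R = -36/5 - 27/10*e12, and R ~R = 891/20, so R^-1 = ~R / (891/20).
R v = 381/40*e1 + 72/5*e2
Answer: -398/165*e1 - 639/220*e2


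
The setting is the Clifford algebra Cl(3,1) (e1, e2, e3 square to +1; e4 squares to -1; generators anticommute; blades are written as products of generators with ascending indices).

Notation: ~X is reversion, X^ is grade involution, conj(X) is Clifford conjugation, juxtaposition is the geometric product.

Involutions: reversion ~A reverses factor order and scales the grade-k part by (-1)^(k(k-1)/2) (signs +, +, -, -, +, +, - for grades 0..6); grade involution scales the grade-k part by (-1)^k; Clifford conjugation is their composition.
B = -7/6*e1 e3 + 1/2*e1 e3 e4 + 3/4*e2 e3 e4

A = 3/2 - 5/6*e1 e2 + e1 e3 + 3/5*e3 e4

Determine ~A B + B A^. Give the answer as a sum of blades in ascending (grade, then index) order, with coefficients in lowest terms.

first term: -7/6 - 3/10*e1 - 9/20*e2 + 1/2*e4 - 7/4*e1 e3 - 7/10*e1 e4 + 35/36*e2 e3 + 3/4*e1 e2 e4 + 11/8*e1 e3 e4 + 17/24*e2 e3 e4
second term: 7/6 + 3/10*e1 + 9/20*e2 - 1/2*e4 - 7/4*e1 e3 - 7/10*e1 e4 + 35/36*e2 e3 + 3/4*e1 e2 e4 + 11/8*e1 e3 e4 + 17/24*e2 e3 e4
Answer: -7/2*e1 e3 - 7/5*e1 e4 + 35/18*e2 e3 + 3/2*e1 e2 e4 + 11/4*e1 e3 e4 + 17/12*e2 e3 e4


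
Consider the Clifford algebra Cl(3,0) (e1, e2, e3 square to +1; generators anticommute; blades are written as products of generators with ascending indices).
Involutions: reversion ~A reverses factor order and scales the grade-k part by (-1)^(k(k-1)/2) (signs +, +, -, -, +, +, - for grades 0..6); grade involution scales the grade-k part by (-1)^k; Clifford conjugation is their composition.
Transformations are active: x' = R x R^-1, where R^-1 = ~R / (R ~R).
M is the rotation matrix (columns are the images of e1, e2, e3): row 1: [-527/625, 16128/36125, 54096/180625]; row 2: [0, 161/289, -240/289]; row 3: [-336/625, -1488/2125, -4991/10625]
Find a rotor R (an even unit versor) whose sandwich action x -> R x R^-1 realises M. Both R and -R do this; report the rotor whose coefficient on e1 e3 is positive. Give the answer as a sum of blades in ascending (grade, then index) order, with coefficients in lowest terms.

Method: write R = a + b12*e1 e2 + b13*e1 e3 + b23*e2 e3 with a^2 + b12^2 + b13^2 + b23^2 = 1 (so R^-1 = ~R). Expanding the columns R e_j ~R gives tr M = 4a^2 - 1 and, from the antisymmetric part, M21 - M12 = -4a*b12, M13 - M31 = 4a*b13, M32 - M23 = -4a*b23.
Here tr M = -5461/7225, so a^2 = (1 + tr M)/4 = 441/7225 and a = ±21/85. Taking a = 21/85: M21 - M12 = -16128/36125, M13 - M31 = 6048/7225, M32 - M23 = 4704/36125, giving b12 = 192/425, b13 = 72/85, b23 = -56/425, i.e. R = 21/85 + 192/425*e1 e2 + 72/85*e1 e3 - 56/425*e2 e3.
Its e1 e3 coefficient is already positive.
Answer: 21/85 + 192/425*e1 e2 + 72/85*e1 e3 - 56/425*e2 e3. Sheet selection: the two-to-one cover makes ±R indistinguishable at the matrix level (trace -5461/7225), so uniqueness comes from the required sign on e1 e3.


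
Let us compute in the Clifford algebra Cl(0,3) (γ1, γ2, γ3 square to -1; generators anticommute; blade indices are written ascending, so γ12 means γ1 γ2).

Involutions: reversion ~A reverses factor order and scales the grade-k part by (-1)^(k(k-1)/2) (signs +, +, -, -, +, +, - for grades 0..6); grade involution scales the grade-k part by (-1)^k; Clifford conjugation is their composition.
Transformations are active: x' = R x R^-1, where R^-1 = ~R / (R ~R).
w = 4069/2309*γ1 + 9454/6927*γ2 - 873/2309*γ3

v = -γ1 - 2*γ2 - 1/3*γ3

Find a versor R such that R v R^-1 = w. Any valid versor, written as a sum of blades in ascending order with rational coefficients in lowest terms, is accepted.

Take R = v + w = 1760/2309*γ1 - 4400/6927*γ2 - 4928/6927*γ3. Because q(v) = q(w) = -46/9, conjugation by R sends v exactly to w.
Answer: 1760/2309*γ1 - 4400/6927*γ2 - 4928/6927*γ3


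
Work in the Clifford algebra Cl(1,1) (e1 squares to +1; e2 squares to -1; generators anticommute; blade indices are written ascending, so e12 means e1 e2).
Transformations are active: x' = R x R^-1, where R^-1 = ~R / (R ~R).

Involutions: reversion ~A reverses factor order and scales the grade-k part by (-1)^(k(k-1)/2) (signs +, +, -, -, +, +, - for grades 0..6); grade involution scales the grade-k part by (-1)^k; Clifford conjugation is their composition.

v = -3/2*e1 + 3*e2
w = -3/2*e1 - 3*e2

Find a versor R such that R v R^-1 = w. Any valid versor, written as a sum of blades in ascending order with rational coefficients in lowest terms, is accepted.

Sketch: the shared square -27/4 makes R = v + w = -3*e1 the natural versor; its sandwich fixes that direction, negates (v - w)/2, and sends v to w.
Answer: -3*e1


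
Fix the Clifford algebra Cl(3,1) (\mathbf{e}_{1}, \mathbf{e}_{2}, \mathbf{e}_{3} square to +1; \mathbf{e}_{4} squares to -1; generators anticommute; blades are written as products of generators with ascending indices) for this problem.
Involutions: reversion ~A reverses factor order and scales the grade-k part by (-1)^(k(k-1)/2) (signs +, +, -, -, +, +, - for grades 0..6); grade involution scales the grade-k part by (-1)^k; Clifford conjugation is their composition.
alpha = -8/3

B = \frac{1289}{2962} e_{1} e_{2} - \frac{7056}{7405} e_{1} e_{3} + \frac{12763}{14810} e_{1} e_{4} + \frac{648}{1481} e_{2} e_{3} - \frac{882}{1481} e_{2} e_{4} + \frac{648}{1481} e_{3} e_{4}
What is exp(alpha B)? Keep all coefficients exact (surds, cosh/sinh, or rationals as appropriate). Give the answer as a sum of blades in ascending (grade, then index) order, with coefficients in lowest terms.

B^2 term by term: the squares give (\frac{1289}{2962})^2*(e_{1} e_{2})^2 + (-\frac{7056}{7405})^2*(e_{1} e_{3})^2 + (\frac{12763}{14810})^2*(e_{1} e_{4})^2 + (\frac{648}{1481})^2*(e_{2} e_{3})^2 + (-\frac{882}{1481})^2*(e_{2} e_{4})^2 + (\frac{648}{1481})^2*(e_{3} e_{4})^2 = \frac{1661521}{8773444}*(-1) + \frac{49787136}{54834025}*(-1) + \frac{162894169}{219336100}*(+1) + \frac{419904}{2193361}*(-1) + \frac{777924}{2193361}*(+1) + \frac{419904}{2193361}*(+1) = 0 (each basis 2-blade squares to minus the product of its generators' squares); cross terms between blades sharing an index anticommute and cancel; the commuting (index-disjoint) pairs give grade-4 terms 2*c*c'*(blade product), which cancel blade by blade — e_{1} e_{2} e_{3} e_{4}: \frac{835272}{2193361} - \frac{12446784}{10966805} + \frac{8270424}{10966805} = 0 — confirming B is simple. So B^2 = 0.
B^2 = 0, so the series closes: exp(alpha B) = 1 + alpha B (parabolic case).
Answer: 1 - \frac{5156}{4443} e_{1} e_{2} + \frac{18816}{7405} e_{1} e_{3} - \frac{51052}{22215} e_{1} e_{4} - \frac{1728}{1481} e_{2} e_{3} + \frac{2352}{1481} e_{2} e_{4} - \frac{1728}{1481} e_{3} e_{4}


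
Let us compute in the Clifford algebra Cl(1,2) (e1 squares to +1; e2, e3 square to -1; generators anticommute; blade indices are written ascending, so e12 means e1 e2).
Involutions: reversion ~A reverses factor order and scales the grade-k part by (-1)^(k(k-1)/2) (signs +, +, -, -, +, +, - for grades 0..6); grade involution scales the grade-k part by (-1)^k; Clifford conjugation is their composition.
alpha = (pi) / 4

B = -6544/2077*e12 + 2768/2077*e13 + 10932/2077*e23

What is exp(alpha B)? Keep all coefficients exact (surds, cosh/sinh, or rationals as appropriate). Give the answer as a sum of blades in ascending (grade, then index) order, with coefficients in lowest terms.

B^2 term by term: the squares give (-6544/2077)^2*(e12)^2 + (2768/2077)^2*(e13)^2 + (10932/2077)^2*(e23)^2 = 42823936/4313929*(+1) + 7661824/4313929*(+1) + 119508624/4313929*(-1) = -16 (each basis 2-blade squares to minus the product of its generators' squares); cross terms between blades sharing an index anticommute and cancel. So B^2 = -16.
B^2 = -16 — the negative square puts this in the circular regime; l = 4, alpha*l = pi, so exp(alpha B) = cos(pi) + (sin(pi)/4)*B = -1 + (0)*B.
Answer: -1


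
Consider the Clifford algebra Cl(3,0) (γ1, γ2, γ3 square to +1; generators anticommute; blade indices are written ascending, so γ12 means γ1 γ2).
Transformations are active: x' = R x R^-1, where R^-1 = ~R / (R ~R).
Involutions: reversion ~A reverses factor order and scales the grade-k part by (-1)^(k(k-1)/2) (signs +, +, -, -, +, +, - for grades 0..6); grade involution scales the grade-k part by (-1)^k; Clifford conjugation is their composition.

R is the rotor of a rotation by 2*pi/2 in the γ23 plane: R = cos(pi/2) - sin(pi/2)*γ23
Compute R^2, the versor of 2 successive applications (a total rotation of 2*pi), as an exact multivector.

Rotor phase runs at HALF the rotation angle; powers of one rotor simply add phase, so after 2 steps in γ23 the phase is 2*pi/2 = pi and R^2 = cos(pi) - sin(pi)*γ23.
cos(pi) = -1 and sin(pi) = 0, so R^2 = -1. The total rotation 2*pi is 1 full turn, so every vector returns to itself, yet the rotor is -1, on the OTHER sheet of the double cover (an odd number of 2*pi turns).
Answer: -1


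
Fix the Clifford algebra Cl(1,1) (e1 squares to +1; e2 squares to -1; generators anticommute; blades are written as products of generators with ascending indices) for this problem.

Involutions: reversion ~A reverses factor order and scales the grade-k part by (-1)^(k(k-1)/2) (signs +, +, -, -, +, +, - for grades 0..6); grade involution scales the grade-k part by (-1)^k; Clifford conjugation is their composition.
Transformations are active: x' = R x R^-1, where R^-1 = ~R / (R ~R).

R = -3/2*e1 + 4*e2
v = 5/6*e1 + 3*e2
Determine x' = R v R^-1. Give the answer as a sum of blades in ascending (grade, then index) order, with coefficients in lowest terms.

~R = -3/2*e1 + 4*e2, and R ~R = -55/4, so R^-1 = ~R / (-55/4).
R v = -53/4 - 47/6*e1 e2
Answer: -1229/330*e1 + 259/55*e2


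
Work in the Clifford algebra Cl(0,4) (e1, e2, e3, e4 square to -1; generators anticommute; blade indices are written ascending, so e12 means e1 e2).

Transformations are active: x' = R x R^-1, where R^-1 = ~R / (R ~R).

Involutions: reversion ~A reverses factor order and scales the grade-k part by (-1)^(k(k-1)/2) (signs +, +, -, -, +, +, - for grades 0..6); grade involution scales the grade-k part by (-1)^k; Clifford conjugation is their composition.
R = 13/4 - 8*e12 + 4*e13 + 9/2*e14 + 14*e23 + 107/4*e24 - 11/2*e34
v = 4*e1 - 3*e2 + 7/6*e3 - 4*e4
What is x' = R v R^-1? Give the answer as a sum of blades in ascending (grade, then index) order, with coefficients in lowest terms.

~R = 13/4 + 8*e12 - 4*e13 - 9/2*e14 - 14*e23 - 107/4*e24 + 11/2*e34, and R ~R = 8421/8, so R^-1 = ~R / (8421/8).
R v = 7/3*e1 + 587/12*e2 - 1061/24*e3 - 245/3*e4 + 176/3*e123 + 305/2*e124 - 173/4*e134 - 1697/24*e234
Answer: 52/9*e1 + 8269/3609*e2 + 1309/802*e3 - 3724/3609*e4


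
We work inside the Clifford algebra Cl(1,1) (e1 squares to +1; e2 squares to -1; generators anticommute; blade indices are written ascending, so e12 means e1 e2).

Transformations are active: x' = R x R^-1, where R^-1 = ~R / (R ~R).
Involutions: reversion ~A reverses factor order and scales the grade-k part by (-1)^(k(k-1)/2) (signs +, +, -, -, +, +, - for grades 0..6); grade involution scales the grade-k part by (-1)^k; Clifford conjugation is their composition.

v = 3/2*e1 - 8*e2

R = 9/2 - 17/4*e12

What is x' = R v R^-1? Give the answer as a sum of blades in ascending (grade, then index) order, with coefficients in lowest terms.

~R = 9/2 + 17/4*e12, and R ~R = 35/16, so R^-1 = ~R / (35/16).
R v = -109/4*e1 - 237/8*e2
Answer: -7953/70*e1 - 3986/35*e2


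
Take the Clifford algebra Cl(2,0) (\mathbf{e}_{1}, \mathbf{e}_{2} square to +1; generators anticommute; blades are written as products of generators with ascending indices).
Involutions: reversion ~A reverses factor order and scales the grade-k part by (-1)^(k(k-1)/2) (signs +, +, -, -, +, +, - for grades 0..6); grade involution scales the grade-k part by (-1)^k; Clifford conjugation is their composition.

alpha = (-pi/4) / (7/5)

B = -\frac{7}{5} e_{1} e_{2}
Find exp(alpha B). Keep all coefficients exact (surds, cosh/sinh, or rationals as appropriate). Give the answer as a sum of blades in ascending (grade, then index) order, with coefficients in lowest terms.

B^2 = (-\frac{7}{5})^2*(e_{1} e_{2})^2 = \frac{49}{25}*(-1) = -\frac{49}{25} (a basis 2-blade squares to minus the product of its generators' squares).
B^2 = -\frac{49}{25} — the negative square puts this in the circular regime; l = \frac{7}{5}, alpha*l = - \frac{\pi}{4}, so exp(alpha B) = cos(- \frac{\pi}{4}) + (sin(- \frac{\pi}{4})/(\frac{7}{5}))*B = \frac{\sqrt{2}}{2} + (- \frac{5 \sqrt{2}}{14})*B.
Answer: \frac{\sqrt{2}}{2} + \frac{\sqrt{2}}{2} e_{1} e_{2}


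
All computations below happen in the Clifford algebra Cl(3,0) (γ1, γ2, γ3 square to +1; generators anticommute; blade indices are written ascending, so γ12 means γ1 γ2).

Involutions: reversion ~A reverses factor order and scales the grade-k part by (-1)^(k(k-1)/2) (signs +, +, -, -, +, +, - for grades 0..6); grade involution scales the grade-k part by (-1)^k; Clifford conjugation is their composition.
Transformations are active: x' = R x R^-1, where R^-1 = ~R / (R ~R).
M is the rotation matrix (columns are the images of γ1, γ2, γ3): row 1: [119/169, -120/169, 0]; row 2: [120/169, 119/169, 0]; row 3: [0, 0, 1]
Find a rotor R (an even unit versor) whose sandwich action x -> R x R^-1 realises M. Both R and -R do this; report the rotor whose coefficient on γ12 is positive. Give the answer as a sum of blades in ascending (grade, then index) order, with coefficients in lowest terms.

Method: write R = a + b12*γ12 + b13*γ13 + b23*γ23 with a^2 + b12^2 + b13^2 + b23^2 = 1 (so R^-1 = ~R). Expanding the columns R e_j ~R gives tr M = 4a^2 - 1 and, from the antisymmetric part, M21 - M12 = -4a*b12, M13 - M31 = 4a*b13, M32 - M23 = -4a*b23.
Here tr M = 407/169, so a^2 = (1 + tr M)/4 = 144/169 and a = ±12/13. Taking a = 12/13: M21 - M12 = 240/169, M13 - M31 = 0, M32 - M23 = 0, giving b12 = -5/13, b13 = 0, b23 = 0, i.e. R = 12/13 - 5/13*γ12.
Its γ12 coefficient is negative, so report the other preimage -R.
Answer: -12/13 + 5/13*γ12. Sheet selection: the two-to-one cover makes ±R indistinguishable at the matrix level (trace 407/169), so uniqueness comes from the required sign on γ12.


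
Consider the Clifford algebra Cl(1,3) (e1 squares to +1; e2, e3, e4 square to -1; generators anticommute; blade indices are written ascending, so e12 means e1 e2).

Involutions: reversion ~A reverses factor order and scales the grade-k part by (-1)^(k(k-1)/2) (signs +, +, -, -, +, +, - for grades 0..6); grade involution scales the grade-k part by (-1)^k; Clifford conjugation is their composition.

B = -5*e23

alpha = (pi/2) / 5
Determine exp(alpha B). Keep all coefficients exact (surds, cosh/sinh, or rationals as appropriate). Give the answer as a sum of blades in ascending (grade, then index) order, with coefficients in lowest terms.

B^2 = (-5)^2*(e23)^2 = 25*(-1) = -25 (a basis 2-blade squares to minus the product of its generators' squares).
B^2 = -25 — B^2 < 0, so the exponential closes trigonometrically: l = 5, alpha*l = pi/2, so exp(alpha B) = cos(pi/2) + (sin(pi/2)/5)*B = 0 + (1/5)*B.
Answer: -e23


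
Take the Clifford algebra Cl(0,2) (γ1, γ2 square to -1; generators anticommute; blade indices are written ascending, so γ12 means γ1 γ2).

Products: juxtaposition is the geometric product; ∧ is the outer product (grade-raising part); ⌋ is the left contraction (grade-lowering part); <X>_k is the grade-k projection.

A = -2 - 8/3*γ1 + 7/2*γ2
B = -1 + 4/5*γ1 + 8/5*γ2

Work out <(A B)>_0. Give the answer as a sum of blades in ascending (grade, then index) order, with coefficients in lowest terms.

step 1: -22/15 + 16/15*γ1 - 67/10*γ2 - 106/15*γ12
step 2: -22/15
Answer: -22/15


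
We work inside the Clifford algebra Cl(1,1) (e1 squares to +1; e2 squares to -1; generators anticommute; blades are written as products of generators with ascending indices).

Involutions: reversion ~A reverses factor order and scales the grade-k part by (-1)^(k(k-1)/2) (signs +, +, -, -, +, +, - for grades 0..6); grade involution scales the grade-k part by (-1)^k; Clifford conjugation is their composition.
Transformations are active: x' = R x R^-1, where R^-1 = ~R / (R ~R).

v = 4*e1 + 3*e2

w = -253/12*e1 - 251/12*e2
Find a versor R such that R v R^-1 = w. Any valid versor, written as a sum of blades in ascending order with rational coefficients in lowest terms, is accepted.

The midline construction: v and w both square to 7, so reflecting in their sum -205/12*e1 - 215/12*e2 exchanges them.
Answer: -205/12*e1 - 215/12*e2


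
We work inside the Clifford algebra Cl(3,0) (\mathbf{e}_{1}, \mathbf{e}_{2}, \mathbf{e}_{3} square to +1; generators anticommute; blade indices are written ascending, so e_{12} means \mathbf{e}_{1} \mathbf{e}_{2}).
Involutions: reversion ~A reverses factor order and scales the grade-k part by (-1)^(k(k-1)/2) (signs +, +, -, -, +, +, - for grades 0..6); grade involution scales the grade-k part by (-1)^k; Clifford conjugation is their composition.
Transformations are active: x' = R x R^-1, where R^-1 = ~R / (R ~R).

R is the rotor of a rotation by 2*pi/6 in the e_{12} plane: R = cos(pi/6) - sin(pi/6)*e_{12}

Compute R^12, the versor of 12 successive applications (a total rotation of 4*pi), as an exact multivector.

Half-angle bookkeeping: 12 applications in e_{12} add up to rotor phase 12*pi/6 = 2 \pi, so R^12 = cos(2 \pi) - sin(2 \pi)*e_{12}.
cos(2 \pi) = 1 and sin(2 \pi) = 0, so R^12 = 1. The total rotation 4*pi is 2 full turns, so every vector returns to itself, yet the rotor is +1, back on the identity sheet (an even number of 2*pi turns).
Answer: 1


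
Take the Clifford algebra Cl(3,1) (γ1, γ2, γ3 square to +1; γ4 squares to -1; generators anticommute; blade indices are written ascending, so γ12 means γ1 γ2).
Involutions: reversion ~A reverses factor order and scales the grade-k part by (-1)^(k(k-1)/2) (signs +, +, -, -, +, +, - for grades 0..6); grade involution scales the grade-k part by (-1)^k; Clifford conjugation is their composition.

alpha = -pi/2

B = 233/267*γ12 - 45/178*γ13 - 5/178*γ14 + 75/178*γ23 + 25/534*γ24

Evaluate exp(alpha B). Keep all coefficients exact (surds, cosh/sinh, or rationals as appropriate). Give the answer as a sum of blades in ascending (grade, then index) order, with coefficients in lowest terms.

B^2 term by term: the squares give (233/267)^2*(γ12)^2 + (-45/178)^2*(γ13)^2 + (-5/178)^2*(γ14)^2 + (75/178)^2*(γ23)^2 + (25/534)^2*(γ24)^2 = 54289/71289*(-1) + 2025/31684*(-1) + 25/31684*(+1) + 5625/31684*(-1) + 625/285156*(+1) = -1 (each basis 2-blade squares to minus the product of its generators' squares); cross terms between blades sharing an index anticommute and cancel; the commuting (index-disjoint) pairs give grade-4 terms 2*c*c'*(blade product), which cancel blade by blade — γ1234: 375/15842 - 375/15842 = 0 — confirming B is simple. So B^2 = -1.
B^2 = -1 — the negative square puts this in the circular regime; l = 1, alpha*l = -pi/2, so exp(alpha B) = cos(-pi/2) + (sin(-pi/2)/1)*B = 0 + (-1)*B.
Answer: -233/267*γ12 + 45/178*γ13 + 5/178*γ14 - 75/178*γ23 - 25/534*γ24


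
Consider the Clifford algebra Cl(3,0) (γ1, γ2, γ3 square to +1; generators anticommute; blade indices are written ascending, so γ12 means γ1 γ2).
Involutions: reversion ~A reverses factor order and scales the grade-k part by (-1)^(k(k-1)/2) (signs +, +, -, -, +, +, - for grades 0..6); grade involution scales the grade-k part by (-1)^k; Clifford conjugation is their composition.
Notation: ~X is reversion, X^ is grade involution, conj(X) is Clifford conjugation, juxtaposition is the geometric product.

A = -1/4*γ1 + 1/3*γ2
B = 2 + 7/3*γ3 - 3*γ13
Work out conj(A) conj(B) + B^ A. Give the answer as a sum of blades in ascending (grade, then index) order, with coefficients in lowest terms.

first term: 1/2*γ1 - 2/3*γ2 + 3/4*γ3 - 7/12*γ13 + 7/9*γ23 + γ123
second term: -1/2*γ1 + 2/3*γ2 - 3/4*γ3 - 7/12*γ13 + 7/9*γ23 + γ123
Answer: -7/6*γ13 + 14/9*γ23 + 2*γ123


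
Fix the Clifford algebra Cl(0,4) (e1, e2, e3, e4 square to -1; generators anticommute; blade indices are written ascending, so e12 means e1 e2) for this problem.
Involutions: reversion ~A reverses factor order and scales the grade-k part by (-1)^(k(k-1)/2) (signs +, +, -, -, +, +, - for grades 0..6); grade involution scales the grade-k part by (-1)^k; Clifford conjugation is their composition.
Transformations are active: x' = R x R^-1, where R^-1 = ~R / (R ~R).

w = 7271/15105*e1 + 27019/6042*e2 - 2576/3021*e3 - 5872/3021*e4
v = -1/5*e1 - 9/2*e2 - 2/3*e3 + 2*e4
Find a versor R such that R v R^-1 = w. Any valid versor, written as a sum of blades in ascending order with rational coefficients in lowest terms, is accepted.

Take R = v + w = 850/3021*e1 - 85/3021*e2 - 1530/1007*e3 + 170/3021*e4. Because q(v) = q(w) = -22261/900, conjugation by R sends v exactly to w.
Answer: 850/3021*e1 - 85/3021*e2 - 1530/1007*e3 + 170/3021*e4


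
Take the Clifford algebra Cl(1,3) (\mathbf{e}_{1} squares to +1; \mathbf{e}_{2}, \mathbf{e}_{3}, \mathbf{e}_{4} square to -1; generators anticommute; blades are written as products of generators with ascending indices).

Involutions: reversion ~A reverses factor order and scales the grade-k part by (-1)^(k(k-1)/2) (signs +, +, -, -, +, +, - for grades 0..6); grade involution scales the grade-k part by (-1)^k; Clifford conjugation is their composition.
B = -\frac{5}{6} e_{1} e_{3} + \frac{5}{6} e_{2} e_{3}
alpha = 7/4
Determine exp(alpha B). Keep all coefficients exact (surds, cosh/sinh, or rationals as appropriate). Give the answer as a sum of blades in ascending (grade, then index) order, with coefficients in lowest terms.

B^2 term by term: the squares give (-\frac{5}{6})^2*(e_{1} e_{3})^2 + (\frac{5}{6})^2*(e_{2} e_{3})^2 = \frac{25}{36}*(+1) + \frac{25}{36}*(-1) = 0 (each basis 2-blade squares to minus the product of its generators' squares); cross terms between blades sharing an index anticommute and cancel. So B^2 = 0.
B^2 = 0, so the series closes: exp(alpha B) = 1 + alpha B (parabolic case).
Answer: 1 - \frac{35}{24} e_{1} e_{3} + \frac{35}{24} e_{2} e_{3}


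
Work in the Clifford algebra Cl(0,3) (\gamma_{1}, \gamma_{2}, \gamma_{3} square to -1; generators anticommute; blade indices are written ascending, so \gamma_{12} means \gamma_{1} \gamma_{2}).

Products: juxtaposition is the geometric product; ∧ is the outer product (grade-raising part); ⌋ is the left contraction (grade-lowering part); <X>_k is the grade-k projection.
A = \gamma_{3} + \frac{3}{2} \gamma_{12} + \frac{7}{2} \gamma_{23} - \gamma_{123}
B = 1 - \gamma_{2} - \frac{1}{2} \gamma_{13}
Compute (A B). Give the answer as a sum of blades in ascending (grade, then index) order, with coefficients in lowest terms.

step 1: \gamma_{1} + \frac{1}{2} \gamma_{2} - \frac{5}{2} \gamma_{3} + \frac{13}{4} \gamma_{12} + \gamma_{13} + \frac{15}{4} \gamma_{23} - \gamma_{123}
Answer: \gamma_{1} + \frac{1}{2} \gamma_{2} - \frac{5}{2} \gamma_{3} + \frac{13}{4} \gamma_{12} + \gamma_{13} + \frac{15}{4} \gamma_{23} - \gamma_{123}


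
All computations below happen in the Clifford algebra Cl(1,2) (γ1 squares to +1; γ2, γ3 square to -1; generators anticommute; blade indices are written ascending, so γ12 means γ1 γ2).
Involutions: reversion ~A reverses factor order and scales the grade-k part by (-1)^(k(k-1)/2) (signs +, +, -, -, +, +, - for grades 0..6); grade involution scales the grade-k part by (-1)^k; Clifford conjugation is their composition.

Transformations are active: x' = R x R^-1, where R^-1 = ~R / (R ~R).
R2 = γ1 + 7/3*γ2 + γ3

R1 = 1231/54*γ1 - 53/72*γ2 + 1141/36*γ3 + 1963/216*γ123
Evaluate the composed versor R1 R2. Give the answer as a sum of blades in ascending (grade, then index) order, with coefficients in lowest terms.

Distribute over the terms of R2 (each basis-blade product reordered to ascending indices, repeated generators contracted through their squares):
R1 (γ1) = 1231/54 + 53/72*γ12 - 1141/36*γ13 + 1963/216*γ23
R1 (7/3*γ2) = 371/216 + 8617/162*γ12 + 13741/648*γ13 - 7987/108*γ23
R1 (γ3) = -1141/36 - 1963/216*γ12 + 1231/54*γ13 - 53/72*γ23
Summing the partial products and collecting blades:
Answer: -517/72 + 3632/81*γ12 + 7975/648*γ13 - 7085/108*γ23


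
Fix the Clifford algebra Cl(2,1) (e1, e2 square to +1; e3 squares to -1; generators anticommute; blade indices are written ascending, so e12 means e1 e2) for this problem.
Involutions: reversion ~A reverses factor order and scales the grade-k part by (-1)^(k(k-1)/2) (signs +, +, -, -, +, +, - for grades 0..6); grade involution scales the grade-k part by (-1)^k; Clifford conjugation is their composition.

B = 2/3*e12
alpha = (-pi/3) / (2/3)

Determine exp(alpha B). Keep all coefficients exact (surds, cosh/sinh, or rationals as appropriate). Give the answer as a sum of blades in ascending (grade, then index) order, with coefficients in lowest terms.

B^2 = (2/3)^2*(e12)^2 = 4/9*(-1) = -4/9 (a basis 2-blade squares to minus the product of its generators' squares).
B^2 = -4/9 — the negative square puts this in the circular regime; l = 2/3, alpha*l = -pi/3, so exp(alpha B) = cos(-pi/3) + (sin(-pi/3)/(2/3))*B = 1/2 + (-3*sqrt(3)/4)*B.
Answer: 1/2 - sqrt(3)/2*e12


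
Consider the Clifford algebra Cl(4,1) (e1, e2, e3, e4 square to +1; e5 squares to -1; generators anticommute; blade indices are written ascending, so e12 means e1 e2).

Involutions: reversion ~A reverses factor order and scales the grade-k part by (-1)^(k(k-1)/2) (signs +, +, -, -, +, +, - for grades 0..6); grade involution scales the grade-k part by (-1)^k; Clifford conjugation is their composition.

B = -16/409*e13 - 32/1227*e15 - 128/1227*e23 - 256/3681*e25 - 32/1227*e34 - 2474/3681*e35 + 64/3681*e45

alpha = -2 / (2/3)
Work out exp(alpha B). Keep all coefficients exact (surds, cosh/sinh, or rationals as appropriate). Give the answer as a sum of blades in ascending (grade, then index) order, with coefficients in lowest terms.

B^2 term by term: the squares give (-16/409)^2*(e13)^2 + (-32/1227)^2*(e15)^2 + (-128/1227)^2*(e23)^2 + (-256/3681)^2*(e25)^2 + (-32/1227)^2*(e34)^2 + (-2474/3681)^2*(e35)^2 + (64/3681)^2*(e45)^2 = 256/167281*(-1) + 1024/1505529*(+1) + 16384/1505529*(-1) + 65536/13549761*(+1) + 1024/1505529*(-1) + 6120676/13549761*(+1) + 4096/13549761*(+1) = 4/9 (each basis 2-blade squares to minus the product of its generators' squares); cross terms between blades sharing an index anticommute and cancel; the commuting (index-disjoint) pairs give grade-4 terms 2*c*c'*(blade product), which cancel blade by blade — e1235: -8192/1505529 + 8192/1505529 = 0; e1345: -2048/1505529 + 2048/1505529 = 0; e2345: -16384/4516587 + 16384/4516587 = 0 — confirming B is simple. So B^2 = 4/9.
B^2 = 4/9 — since the square is positive, the closed form is hyperbolic: l = 2/3, alpha*l = -2, so exp(alpha B) = cosh(-2) + (sinh(-2)/(2/3))*B = cosh(2) + (-3*sinh(2)/2)*B.
Answer: cosh(2) + 24*sinh(2)/409*e13 + 16*sinh(2)/409*e15 + 64*sinh(2)/409*e23 + 128*sinh(2)/1227*e25 + 16*sinh(2)/409*e34 + 1237*sinh(2)/1227*e35 - 32*sinh(2)/1227*e45


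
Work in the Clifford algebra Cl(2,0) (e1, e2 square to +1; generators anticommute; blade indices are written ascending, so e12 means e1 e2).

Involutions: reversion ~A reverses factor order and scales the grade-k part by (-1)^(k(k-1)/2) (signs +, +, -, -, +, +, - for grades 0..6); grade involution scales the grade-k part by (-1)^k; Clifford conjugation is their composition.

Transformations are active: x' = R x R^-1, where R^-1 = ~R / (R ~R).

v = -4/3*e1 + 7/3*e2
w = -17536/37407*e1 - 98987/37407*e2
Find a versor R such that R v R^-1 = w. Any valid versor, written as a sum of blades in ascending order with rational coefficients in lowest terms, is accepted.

The midline construction: v and w both square to 65/9, so reflecting in their sum -67412/37407*e1 - 11704/37407*e2 exchanges them.
Answer: -67412/37407*e1 - 11704/37407*e2


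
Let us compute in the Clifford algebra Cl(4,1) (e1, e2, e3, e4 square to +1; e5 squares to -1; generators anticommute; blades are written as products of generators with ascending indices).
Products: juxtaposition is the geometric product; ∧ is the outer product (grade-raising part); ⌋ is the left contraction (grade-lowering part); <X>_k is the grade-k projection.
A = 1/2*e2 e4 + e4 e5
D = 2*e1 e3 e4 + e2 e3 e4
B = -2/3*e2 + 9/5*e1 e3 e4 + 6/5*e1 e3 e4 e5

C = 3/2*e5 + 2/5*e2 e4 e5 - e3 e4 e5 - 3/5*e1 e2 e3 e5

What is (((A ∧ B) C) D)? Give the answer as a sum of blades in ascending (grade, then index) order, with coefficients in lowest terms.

step 1: -2/3*e2 e4 e5
step 2: -4/15 + 2/3*e2 e3 + e2 e4 + 2/5*e1 e3 e4
step 3: -4/5 + e3 - 2/3*e4 - 2/5*e1 e2 - 2*e1 e2 e3 + 4/3*e1 e2 e4 - 8/15*e1 e3 e4 - 4/15*e2 e3 e4
Answer: -4/5 + e3 - 2/3*e4 - 2/5*e1 e2 - 2*e1 e2 e3 + 4/3*e1 e2 e4 - 8/15*e1 e3 e4 - 4/15*e2 e3 e4


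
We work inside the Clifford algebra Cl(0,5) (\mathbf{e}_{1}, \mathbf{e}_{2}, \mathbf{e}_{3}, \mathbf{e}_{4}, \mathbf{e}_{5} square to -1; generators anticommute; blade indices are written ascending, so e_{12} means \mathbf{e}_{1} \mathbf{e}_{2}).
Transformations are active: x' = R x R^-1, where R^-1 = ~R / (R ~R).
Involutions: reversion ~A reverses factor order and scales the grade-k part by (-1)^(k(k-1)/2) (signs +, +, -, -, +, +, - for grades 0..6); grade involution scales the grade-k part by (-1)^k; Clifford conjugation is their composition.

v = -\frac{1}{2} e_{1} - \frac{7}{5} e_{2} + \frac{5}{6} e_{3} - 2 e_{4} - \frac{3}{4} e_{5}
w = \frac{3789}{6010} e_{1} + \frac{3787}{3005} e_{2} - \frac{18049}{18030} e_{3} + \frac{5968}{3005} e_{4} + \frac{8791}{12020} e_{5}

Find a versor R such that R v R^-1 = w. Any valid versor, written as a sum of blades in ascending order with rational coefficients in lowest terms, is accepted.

Sketch: the shared square -\frac{26881}{3600} makes R = v + w = \frac{392}{3005} e_{1} - \frac{84}{601} e_{2} - \frac{504}{3005} e_{3} - \frac{42}{3005} e_{4} - \frac{56}{3005} e_{5} the natural versor; its sandwich fixes that direction, negates (v - w)/2, and sends v to w.
Answer: \frac{392}{3005} e_{1} - \frac{84}{601} e_{2} - \frac{504}{3005} e_{3} - \frac{42}{3005} e_{4} - \frac{56}{3005} e_{5}


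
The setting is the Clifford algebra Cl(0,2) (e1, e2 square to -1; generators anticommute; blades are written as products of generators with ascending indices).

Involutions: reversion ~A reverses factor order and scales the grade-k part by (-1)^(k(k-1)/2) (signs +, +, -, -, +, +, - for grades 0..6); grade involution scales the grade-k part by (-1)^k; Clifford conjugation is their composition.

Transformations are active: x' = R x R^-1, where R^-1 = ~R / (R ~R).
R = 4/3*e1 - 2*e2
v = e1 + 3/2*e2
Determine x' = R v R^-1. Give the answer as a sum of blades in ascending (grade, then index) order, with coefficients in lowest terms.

~R = 4/3*e1 - 2*e2, and R ~R = -52/9, so R^-1 = ~R / (-52/9).
R v = 5/3 + 4*e1 e2
Answer: -23/13*e1 - 9/26*e2


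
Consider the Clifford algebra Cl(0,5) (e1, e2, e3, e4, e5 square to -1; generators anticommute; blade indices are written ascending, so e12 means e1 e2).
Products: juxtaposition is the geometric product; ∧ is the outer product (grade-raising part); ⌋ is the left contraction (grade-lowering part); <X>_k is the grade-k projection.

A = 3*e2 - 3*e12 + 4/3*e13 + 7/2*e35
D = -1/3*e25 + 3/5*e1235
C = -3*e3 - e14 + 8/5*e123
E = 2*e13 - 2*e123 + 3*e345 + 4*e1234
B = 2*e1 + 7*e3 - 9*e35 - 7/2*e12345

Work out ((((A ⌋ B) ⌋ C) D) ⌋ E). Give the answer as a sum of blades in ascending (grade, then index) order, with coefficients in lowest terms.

step 1: 63/2 - 49/4*e124 - 14/3*e245 - 21/2*e345 - 21/2*e1345
step 2: -189/2*e3 - 63/2*e14 + 252/5*e123
step 3: 756/25*e5 + 567/10*e125 - 84/5*e135 - 63/2*e235 - 21/2*e1245 - 189/10*e2345
step 4: -2268/25*e34
Answer: -2268/25*e34


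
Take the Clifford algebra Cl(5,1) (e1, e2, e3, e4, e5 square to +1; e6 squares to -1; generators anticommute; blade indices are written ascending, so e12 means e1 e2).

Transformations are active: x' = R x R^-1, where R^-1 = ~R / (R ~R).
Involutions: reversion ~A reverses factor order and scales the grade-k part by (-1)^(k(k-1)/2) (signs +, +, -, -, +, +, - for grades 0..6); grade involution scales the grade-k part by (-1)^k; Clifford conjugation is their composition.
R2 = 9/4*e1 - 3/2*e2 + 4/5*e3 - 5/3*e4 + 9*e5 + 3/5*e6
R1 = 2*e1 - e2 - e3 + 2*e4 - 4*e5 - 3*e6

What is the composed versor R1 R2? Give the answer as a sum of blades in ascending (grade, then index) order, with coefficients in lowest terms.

Distribute over the terms of R1 (each basis-blade product reordered to ascending indices, repeated generators contracted through their squares):
(2*e1) R2 = 9/2 - 3*e12 + 8/5*e13 - 10/3*e14 + 18*e15 + 6/5*e16
(-e2) R2 = 3/2 + 9/4*e12 - 4/5*e23 + 5/3*e24 - 9*e25 - 3/5*e26
(-e3) R2 = -4/5 + 9/4*e13 - 3/2*e23 + 5/3*e34 - 9*e35 - 3/5*e36
(2*e4) R2 = -10/3 - 9/2*e14 + 3*e24 - 8/5*e34 + 18*e45 + 6/5*e46
(-4*e5) R2 = -36 + 9*e15 - 6*e25 + 16/5*e35 - 20/3*e45 - 12/5*e56
(-3*e6) R2 = 9/5 + 27/4*e16 - 9/2*e26 + 12/5*e36 - 5*e46 + 27*e56
Summing the partial products and collecting blades:
Answer: -97/3 - 3/4*e12 + 77/20*e13 - 47/6*e14 + 27*e15 + 159/20*e16 - 23/10*e23 + 14/3*e24 - 15*e25 - 51/10*e26 + 1/15*e34 - 29/5*e35 + 9/5*e36 + 34/3*e45 - 19/5*e46 + 123/5*e56


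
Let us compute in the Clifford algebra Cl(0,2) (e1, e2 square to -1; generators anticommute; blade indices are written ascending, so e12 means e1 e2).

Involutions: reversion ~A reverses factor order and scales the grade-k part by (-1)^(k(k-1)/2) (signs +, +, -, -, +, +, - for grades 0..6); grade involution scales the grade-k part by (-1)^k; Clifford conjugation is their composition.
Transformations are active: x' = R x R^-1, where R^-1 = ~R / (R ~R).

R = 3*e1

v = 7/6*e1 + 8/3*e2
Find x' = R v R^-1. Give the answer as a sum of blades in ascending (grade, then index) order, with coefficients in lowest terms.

~R = 3*e1, and R ~R = -9, so R^-1 = ~R / (-9).
R v = -7/2 + 8*e12
Answer: 7/6*e1 - 8/3*e2
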